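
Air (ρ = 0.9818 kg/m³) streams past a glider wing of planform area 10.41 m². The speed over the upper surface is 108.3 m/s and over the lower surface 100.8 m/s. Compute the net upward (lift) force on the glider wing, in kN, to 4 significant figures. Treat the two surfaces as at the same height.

F ≈ 8.014 kN

With equal heights on the two surfaces, Bernoulli gives P_lower − P_upper = ½ρ(v_upper² − v_lower²).
ΔP = ½·0.9818·(108.3² − 100.8²) = 769.9 Pa.
Lift = ΔP · A = 769.9 × 10.41 = 8014 N.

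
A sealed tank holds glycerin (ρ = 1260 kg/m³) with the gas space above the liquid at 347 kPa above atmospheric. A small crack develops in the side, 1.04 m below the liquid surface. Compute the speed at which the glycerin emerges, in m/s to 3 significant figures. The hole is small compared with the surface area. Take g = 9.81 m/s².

v ≈ 23.9 m/s

Take point 1 at the surface (v₁ ≈ 0) and point 2 at the hole (at atmospheric pressure). Bernoulli: P₁ + ρg h = P_atm + ½ρv₂².
With P₁ − P_atm = 347000 Pa, v₂ = √(2gh + 2ΔP/ρ) = √(2·9.81·1.04 + 2·347000/1260) = 23.9 m/s.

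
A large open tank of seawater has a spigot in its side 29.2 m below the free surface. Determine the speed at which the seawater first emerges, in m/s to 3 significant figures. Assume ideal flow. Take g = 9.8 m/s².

v ≈ 23.9 m/s

The surface is effectively still and both ends are open, so ½v² = gh and v = √(2·9.8·29.2) = 23.9 m/s.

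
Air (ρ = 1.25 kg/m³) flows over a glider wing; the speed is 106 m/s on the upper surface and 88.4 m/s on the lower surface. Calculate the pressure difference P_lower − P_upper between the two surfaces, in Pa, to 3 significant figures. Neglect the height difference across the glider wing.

ΔP = 2140 Pa

With negligible Δh, P + ½ρv² is constant, so P_low − P_up = ½ρ(v_up² − v_low²).
ΔP = ½·1.25·(106² − 88.4²) = 2140 Pa.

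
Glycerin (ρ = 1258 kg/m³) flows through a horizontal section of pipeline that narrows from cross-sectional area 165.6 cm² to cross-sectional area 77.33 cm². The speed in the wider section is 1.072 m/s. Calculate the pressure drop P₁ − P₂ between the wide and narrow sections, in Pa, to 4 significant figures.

ΔP ≈ 2592 Pa

By continuity, v₂ = v₁·A₁/A₂ = 1.072·(165.6/77.33) = 2.296 m/s.
The pipe is horizontal, so Bernoulli reduces to P₁ + ½ρv₁² = P₂ + ½ρv₂².
P₁ − P₂ = ½·1258·(2.296² − 1.072²) = ½·1258·4.121 = 2592 Pa.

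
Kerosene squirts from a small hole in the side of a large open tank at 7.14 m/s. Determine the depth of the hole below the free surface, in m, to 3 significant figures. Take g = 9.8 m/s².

For a small hole in a large open tank, ½v² = gh, giving h = v²/(2g).
h = 7.14²/(2·9.8) = 51.0/19.60 = 2.60 m.

h ≈ 2.60 m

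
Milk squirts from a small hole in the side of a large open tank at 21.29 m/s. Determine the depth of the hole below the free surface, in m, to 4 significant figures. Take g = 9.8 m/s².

h ≈ 23.13 m

Inverting v = √(2gh) gives h = v² / 2g.
h = 21.29²/(2·9.8) = 453.3/19.60 = 23.13 m.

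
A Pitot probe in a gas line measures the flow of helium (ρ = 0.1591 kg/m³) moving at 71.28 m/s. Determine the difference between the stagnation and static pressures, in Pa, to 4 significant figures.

At the stagnation point the flow is brought to rest, so Bernoulli gives P_stag − P_static = ½ρv².
ΔP = ½·0.1591·71.28² = 404.2 Pa.

ΔP ≈ 404.2 Pa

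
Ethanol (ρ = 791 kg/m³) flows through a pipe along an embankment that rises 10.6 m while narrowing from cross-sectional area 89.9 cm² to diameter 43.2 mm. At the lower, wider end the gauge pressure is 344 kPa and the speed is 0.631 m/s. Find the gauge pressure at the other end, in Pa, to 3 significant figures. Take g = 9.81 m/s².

P₂ ≈ 256000 Pa

The volume flow rate is constant, so v₂ = (A₁/A₂)v₁ = (89.9/14.7)·0.631 = 3.87 m/s.
Applying Bernoulli between the two ends and solving for P₂: P₂ = P₁ + ½ρ(v₁² − v₂²) − ρgΔh.
P₂ = 344000 + ½·791·(0.631² − 3.87²) − 791·9.81·(+10.6) = 344000 + (-5770) − (82300) = 256000 Pa.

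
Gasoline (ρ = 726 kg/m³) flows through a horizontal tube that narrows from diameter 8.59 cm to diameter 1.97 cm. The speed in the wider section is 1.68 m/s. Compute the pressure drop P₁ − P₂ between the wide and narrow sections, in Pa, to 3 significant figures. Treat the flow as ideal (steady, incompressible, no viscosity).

369000 Pa

Mass conservation (A₁v₁ = A₂v₂) gives v₂ = 1.68 × 58.0/3.05 = 31.9 m/s.
The pipe is horizontal, so Bernoulli reduces to P₁ + ½ρv₁² = P₂ + ½ρv₂².
P₁ − P₂ = ½·726·(31.9² − 1.68²) = ½·726·1020 = 369000 Pa.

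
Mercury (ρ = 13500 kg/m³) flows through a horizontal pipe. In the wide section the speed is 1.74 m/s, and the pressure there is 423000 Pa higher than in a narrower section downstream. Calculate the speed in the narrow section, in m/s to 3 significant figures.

v₂ ≈ 8.11 m/s

Horizontal Bernoulli: P₁ + ½ρv₁² = P₂ + ½ρv₂², so v₂² = v₁² + 2(P₁ − P₂)/ρ.
v₂ = √(1.74² + 2·423000/13500) = √(3.03 + 62.7) = 8.11 m/s.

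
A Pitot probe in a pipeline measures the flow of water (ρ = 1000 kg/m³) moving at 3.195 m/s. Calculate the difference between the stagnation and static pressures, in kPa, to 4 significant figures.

The dynamic pressure equals the rise in static pressure at the stagnation point: ΔP = ½ρv².
ΔP = ½·1000·3.195² = 5104 Pa.

5.104 kPa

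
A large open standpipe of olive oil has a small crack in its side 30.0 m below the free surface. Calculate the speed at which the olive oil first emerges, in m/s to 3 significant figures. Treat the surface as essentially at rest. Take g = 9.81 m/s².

With the surface at rest and both surface and jet at atmospheric pressure, Bernoulli gives ρg h = ½ρv², so v = √(2gh) = √(2·9.81·30.0) = 24.3 m/s.

v = 24.3 m/s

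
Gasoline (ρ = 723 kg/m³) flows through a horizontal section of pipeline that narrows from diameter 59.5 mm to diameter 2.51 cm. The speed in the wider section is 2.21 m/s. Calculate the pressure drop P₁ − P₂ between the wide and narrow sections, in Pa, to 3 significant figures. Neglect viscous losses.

ΔP ≈ 54000 Pa

Mass conservation (A₁v₁ = A₂v₂) gives v₂ = 2.21 × 27.8/4.95 = 12.4 m/s.
Along the horizontal streamline, P + ½ρv² is constant.
P₁ − P₂ = ½·723·(12.4² − 2.21²) = ½·723·149 = 54000 Pa.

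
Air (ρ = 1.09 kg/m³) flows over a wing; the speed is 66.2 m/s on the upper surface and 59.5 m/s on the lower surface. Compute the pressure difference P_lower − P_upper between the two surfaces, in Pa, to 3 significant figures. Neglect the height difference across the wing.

With negligible Δh, P + ½ρv² is constant, so P_low − P_up = ½ρ(v_up² − v_low²).
ΔP = ½·1.09·(66.2² − 59.5²) = 459 Pa.

ΔP ≈ 459 Pa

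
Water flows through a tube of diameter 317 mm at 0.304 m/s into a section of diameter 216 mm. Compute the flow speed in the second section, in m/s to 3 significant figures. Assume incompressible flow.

Continuity gives A₁v₁ = A₂v₂, so v₂ = (789 cm²)/(366 cm²) × 0.304 m/s = 0.655 m/s.

v₂ = 0.655 m/s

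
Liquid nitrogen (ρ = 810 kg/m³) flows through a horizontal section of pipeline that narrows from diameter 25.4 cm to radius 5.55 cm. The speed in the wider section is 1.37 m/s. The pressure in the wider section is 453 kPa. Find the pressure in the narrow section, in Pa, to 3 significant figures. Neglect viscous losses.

P₂ ≈ 433000 Pa

Continuity gives A₁v₁ = A₂v₂, so v₂ = (507 cm²)/(96.8 cm²) × 1.37 m/s = 7.17 m/s.
Bernoulli (h₁ = h₂): P₁ − P₂ = ½ρ(v₂² − v₁²).
P₂ = P₁ − ½ρ(v₂² − v₁²) = 453000 − ½·810·(7.17² − 1.37²) = 453000 − 20100 = 433000 Pa.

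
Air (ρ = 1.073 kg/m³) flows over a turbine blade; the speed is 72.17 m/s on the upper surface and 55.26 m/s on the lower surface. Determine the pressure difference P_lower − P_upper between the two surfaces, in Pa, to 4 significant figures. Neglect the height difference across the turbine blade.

Bernoulli (same height): P_lower − P_upper = ½ρ(v_upper² − v_lower²).
ΔP = ½·1.073·(72.17² − 55.26²) = 1156 Pa.

1156 Pa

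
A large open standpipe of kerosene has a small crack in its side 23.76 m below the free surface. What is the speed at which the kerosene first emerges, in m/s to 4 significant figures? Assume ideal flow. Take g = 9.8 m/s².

Bernoulli from surface to hole (P equal, v_surface ≈ 0): v = √(2gh) = √(2×9.8×23.76) = 21.58 m/s.

v ≈ 21.58 m/s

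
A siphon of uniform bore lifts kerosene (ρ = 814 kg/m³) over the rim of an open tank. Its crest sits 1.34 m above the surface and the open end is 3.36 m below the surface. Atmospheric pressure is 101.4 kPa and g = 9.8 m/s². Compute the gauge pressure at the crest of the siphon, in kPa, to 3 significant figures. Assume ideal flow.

Bernoulli surface→outlet gives ½v² = g·h_out, so v = √(2·9.8·3.36) = 8.12 m/s.
With constant cross-section the crest speed equals v; applying Bernoulli from the surface up to the crest, P_top = P_atm − ½ρv² − ρg·h_top.
P_top = 101400 − ½·814·8.12² − 814·9.8·1.34 = 63900 Pa. So P_gauge = P_top − P_atm = -37500 Pa.

-37.5 kPa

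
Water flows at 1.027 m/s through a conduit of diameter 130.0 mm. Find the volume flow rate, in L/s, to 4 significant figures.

Q = A·v = 0.01327 m² × 1.027 m/s = 0.01363 m³/s.
Converting: 0.01363 m³/s × 1000 = 13.63 L/s.

13.63 L/s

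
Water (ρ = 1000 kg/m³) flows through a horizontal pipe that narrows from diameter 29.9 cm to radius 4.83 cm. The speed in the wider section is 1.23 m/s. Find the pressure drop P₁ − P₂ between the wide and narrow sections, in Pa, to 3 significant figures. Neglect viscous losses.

By continuity, v₂ = v₁·A₁/A₂ = 1.23·(702/73.3) = 11.8 m/s.
Along the horizontal streamline, P + ½ρv² is constant.
P₁ − P₂ = ½·1000·(11.8² − 1.23²) = ½·1000·137 = 68700 Pa.

ΔP = 68700 Pa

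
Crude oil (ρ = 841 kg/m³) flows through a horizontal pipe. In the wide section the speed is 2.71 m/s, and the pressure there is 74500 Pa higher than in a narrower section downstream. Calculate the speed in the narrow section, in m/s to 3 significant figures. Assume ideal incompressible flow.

Along the level pipe P + ½ρv² is conserved, hence v₂² = v₁² + 2(P₁ − P₂)/ρ.
v₂ = √(2.71² + 2·74500/841) = √(7.34 + 177) = 13.6 m/s.

v₂ ≈ 13.6 m/s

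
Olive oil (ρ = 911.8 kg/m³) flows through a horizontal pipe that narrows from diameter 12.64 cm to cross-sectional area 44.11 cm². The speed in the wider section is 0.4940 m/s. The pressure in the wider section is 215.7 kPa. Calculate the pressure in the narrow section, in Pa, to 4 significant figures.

214900 Pa

Mass conservation (A₁v₁ = A₂v₂) gives v₂ = 0.4940 × 125.5/44.11 = 1.405 m/s.
Along the horizontal streamline, P + ½ρv² is constant.
P₂ = P₁ − ½ρ(v₂² − v₁²) = 215700 − ½·911.8·(1.405² − 0.4940²) = 215700 − 789.1 = 214900 Pa.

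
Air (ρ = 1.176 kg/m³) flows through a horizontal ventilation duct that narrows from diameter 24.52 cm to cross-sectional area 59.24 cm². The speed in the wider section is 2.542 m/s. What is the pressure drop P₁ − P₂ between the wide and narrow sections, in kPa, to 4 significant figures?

0.2376 kPa

The volume flow rate is constant, so v₂ = (A₁/A₂)v₁ = (472.2/59.24)·2.542 = 20.26 m/s.
The pipe is horizontal, so Bernoulli reduces to P₁ + ½ρv₁² = P₂ + ½ρv₂².
P₁ − P₂ = ½·1.176·(20.26² − 2.542²) = ½·1.176·404.1 = 237.6 Pa.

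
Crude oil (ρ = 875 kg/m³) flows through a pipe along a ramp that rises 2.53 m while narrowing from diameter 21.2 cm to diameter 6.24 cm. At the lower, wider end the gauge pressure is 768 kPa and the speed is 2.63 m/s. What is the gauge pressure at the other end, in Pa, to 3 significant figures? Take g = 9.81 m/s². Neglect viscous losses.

P₂ ≈ 346000 Pa

The volume flow rate is constant, so v₂ = (A₁/A₂)v₁ = (353/30.6)·2.63 = 30.4 m/s.
Applying Bernoulli between the two ends and solving for P₂: P₂ = P₁ + ½ρ(v₁² − v₂²) − ρgΔh.
P₂ = 768000 + ½·875·(2.63² − 30.4²) − 875·9.81·(+2.53) = 768000 + (-400000) − (21700) = 346000 Pa.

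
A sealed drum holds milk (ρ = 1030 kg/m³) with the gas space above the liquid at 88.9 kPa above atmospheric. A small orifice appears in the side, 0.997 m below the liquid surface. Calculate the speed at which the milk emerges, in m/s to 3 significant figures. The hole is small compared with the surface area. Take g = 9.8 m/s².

Take point 1 at the surface (v₁ ≈ 0) and point 2 at the hole (at atmospheric pressure). Bernoulli: P₁ + ρg h = P_atm + ½ρv₂².
With P₁ − P_atm = 88900 Pa, v₂ = √(2gh + 2ΔP/ρ) = √(2·9.8·0.997 + 2·88900/1030) = 13.9 m/s.

v ≈ 13.9 m/s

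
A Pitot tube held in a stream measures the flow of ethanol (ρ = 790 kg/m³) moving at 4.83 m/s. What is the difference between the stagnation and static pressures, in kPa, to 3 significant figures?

ΔP ≈ 9.21 kPa

Bernoulli between the free stream and the stagnation point: ½ρv² = P_stag − P_static.
ΔP = ½·790·4.83² = 9210 Pa.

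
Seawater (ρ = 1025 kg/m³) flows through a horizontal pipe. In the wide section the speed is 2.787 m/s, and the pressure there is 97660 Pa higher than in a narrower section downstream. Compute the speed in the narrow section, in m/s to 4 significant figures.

v₂ ≈ 14.08 m/s

With h₁ = h₂, rearranging Bernoulli gives v₂ = √(v₁² + 2ΔP/ρ).
v₂ = √(2.787² + 2·97660/1025) = √(7.767 + 190.6) = 14.08 m/s.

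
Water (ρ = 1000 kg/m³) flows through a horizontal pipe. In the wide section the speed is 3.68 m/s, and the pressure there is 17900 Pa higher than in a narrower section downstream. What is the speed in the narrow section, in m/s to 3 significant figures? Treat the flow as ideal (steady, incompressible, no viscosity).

v₂ = 7.02 m/s

Horizontal Bernoulli: P₁ + ½ρv₁² = P₂ + ½ρv₂², so v₂² = v₁² + 2(P₁ − P₂)/ρ.
v₂ = √(3.68² + 2·17900/1000) = √(13.5 + 35.8) = 7.02 m/s.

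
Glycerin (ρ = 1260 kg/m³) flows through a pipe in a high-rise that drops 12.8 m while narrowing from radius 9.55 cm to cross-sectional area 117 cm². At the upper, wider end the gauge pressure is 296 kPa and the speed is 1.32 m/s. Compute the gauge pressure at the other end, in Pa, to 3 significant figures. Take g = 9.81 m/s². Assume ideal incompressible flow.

449000 Pa

Mass conservation (A₁v₁ = A₂v₂) gives v₂ = 1.32 × 287/117 = 3.23 m/s.
Energy conservation along the streamline gives P₂ = P₁ − ½ρ(v₂² − v₁²) − ρg(h₂ − h₁).
P₂ = 296000 + ½·1260·(1.32² − 3.23²) − 1260·9.81·(−12.8) = 296000 + (-5490) − (-158000) = 449000 Pa.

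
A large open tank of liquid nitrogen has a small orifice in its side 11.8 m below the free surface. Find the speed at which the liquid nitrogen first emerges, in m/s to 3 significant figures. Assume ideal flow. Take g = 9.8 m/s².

v = 15.2 m/s

The surface is effectively still and both ends are open, so ½v² = gh and v = √(2·9.8·11.8) = 15.2 m/s.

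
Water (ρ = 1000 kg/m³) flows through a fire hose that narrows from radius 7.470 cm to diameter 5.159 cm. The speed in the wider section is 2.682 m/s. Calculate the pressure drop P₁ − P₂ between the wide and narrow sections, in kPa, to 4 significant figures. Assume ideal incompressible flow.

The volume flow rate is constant, so v₂ = (A₁/A₂)v₁ = (175.3/20.90)·2.682 = 22.49 m/s.
With no height change, Bernoulli's equation is P₁ + ½ρv₁² = P₂ + ½ρv₂².
P₁ − P₂ = ½·1000·(22.49² − 2.682²) = ½·1000·498.7 = 249300 Pa.

ΔP = 249.3 kPa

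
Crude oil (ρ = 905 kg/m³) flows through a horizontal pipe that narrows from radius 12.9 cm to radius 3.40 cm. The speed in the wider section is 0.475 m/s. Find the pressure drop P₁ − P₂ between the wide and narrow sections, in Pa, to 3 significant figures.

ΔP ≈ 21100 Pa

Continuity gives A₁v₁ = A₂v₂, so v₂ = (523 cm²)/(36.3 cm²) × 0.475 m/s = 6.84 m/s.
The pipe is horizontal, so Bernoulli reduces to P₁ + ½ρv₁² = P₂ + ½ρv₂².
P₁ − P₂ = ½·905·(6.84² − 0.475²) = ½·905·46.5 = 21100 Pa.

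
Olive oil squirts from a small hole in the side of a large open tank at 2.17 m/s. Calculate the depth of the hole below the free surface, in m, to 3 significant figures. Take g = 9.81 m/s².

h = 0.240 m

For a small hole in a large open tank, ½v² = gh, giving h = v²/(2g).
h = 2.17²/(2·9.81) = 4.71/19.62 = 0.240 m.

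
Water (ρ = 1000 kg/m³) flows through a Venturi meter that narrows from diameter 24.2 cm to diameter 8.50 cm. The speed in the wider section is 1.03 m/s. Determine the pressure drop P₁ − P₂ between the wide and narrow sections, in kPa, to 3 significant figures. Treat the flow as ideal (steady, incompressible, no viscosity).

ΔP ≈ 34.3 kPa

Mass conservation (A₁v₁ = A₂v₂) gives v₂ = 1.03 × 460/56.7 = 8.35 m/s.
Along the horizontal streamline, P + ½ρv² is constant.
P₁ − P₂ = ½·1000·(8.35² − 1.03²) = ½·1000·68.6 = 34300 Pa.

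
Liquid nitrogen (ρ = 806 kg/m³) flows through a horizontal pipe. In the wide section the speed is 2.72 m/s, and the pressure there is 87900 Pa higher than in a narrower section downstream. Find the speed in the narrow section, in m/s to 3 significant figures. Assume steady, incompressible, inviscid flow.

Along the level pipe P + ½ρv² is conserved, hence v₂² = v₁² + 2(P₁ − P₂)/ρ.
v₂ = √(2.72² + 2·87900/806) = √(7.40 + 218) = 15.0 m/s.

v₂ = 15.0 m/s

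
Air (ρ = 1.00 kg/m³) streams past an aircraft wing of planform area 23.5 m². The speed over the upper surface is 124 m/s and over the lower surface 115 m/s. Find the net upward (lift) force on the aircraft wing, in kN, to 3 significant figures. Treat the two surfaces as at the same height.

F ≈ 25.3 kN

From P + ½ρv² = const at equal height, P_low − P_up = ½ρ(v_up² − v_low²).
ΔP = ½·1.00·(124² − 115²) = 1080 Pa.
Lift = ΔP · A = 1080 × 23.5 = 25300 N.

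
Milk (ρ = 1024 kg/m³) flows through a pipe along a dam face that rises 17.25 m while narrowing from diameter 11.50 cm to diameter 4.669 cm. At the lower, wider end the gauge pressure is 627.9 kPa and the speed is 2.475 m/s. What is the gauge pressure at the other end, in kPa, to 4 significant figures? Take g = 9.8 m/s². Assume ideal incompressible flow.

342.5 kPa

Continuity gives A₁v₁ = A₂v₂, so v₂ = (103.9 cm²)/(17.12 cm²) × 2.475 m/s = 15.01 m/s.
Applying Bernoulli between the two ends and solving for P₂: P₂ = P₁ + ½ρ(v₁² − v₂²) − ρgΔh.
P₂ = 627900 + ½·1024·(2.475² − 15.01²) − 1024·9.8·(+17.25) = 627900 + (-112300) − (173100) = 342500 Pa.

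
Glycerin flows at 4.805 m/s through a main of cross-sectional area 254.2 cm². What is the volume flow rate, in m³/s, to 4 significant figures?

Q ≈ 0.1221 m³/s

Q = A·v = 0.02542 m² × 4.805 m/s = 0.1221 m³/s.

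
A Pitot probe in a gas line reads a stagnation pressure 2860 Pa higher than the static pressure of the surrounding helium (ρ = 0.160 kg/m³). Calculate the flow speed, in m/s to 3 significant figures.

189 m/s

Bernoulli between the free stream and the stagnation point: ½ρv² = P_stag − P_static.
v = √(2ΔP/ρ) = √(2·2860/0.160) = 189 m/s.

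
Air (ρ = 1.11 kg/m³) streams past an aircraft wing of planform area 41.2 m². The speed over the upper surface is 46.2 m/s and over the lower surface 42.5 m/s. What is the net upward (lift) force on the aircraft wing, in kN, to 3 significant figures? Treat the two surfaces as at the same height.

The faster flow above has the lower pressure; Bernoulli (same height) gives ΔP = ½ρ(v_up² − v_low²).
ΔP = ½·1.11·(46.2² − 42.5²) = 182 Pa.
Lift = ΔP · A = 182 × 41.2 = 7500 N.

F ≈ 7.50 kN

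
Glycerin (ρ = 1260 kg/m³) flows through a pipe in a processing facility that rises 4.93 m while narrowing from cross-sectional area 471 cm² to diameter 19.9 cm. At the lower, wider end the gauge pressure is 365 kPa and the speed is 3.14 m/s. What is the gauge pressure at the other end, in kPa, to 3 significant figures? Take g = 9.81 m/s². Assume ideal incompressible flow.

P₂ ≈ 296 kPa

Continuity gives A₁v₁ = A₂v₂, so v₂ = (471 cm²)/(311 cm²) × 3.14 m/s = 4.76 m/s.
Energy conservation along the streamline gives P₂ = P₁ − ½ρ(v₂² − v₁²) − ρg(h₂ − h₁).
P₂ = 365000 + ½·1260·(3.14² − 4.76²) − 1260·9.81·(+4.93) = 365000 + (-8030) − (60900) = 296000 Pa.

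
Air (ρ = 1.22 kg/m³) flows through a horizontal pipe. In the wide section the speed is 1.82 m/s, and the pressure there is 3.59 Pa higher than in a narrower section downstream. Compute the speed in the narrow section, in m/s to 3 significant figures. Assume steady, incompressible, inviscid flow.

Horizontal Bernoulli: P₁ + ½ρv₁² = P₂ + ½ρv₂², so v₂² = v₁² + 2(P₁ − P₂)/ρ.
v₂ = √(1.82² + 2·3.59/1.22) = √(3.31 + 5.89) = 3.03 m/s.

v₂ ≈ 3.03 m/s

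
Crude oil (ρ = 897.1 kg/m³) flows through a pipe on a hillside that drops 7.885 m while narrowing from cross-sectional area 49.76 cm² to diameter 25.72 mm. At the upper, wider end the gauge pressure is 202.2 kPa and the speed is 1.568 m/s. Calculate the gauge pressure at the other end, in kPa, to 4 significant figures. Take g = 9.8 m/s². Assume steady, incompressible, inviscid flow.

By continuity, v₂ = v₁·A₁/A₂ = 1.568·(49.76/5.196) = 15.02 m/s.
Applying Bernoulli between the two ends and solving for P₂: P₂ = P₁ + ½ρ(v₁² − v₂²) − ρgΔh.
P₂ = 202200 + ½·897.1·(1.568² − 15.02²) − 897.1·9.8·(−7.885) = 202200 + (-100100) − (-69320) = 171500 Pa.

P₂ = 171.5 kPa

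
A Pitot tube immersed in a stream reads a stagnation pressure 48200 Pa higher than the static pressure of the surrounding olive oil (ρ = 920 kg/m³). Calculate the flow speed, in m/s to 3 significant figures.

v ≈ 10.2 m/s

Bernoulli between the free stream and the stagnation point: ½ρv² = P_stag − P_static.
v = √(2ΔP/ρ) = √(2·48200/920) = 10.2 m/s.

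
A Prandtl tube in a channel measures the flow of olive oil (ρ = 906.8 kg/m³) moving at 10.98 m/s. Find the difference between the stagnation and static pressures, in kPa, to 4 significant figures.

Bernoulli between the free stream and the stagnation point: ½ρv² = P_stag − P_static.
ΔP = ½·906.8·10.98² = 54660 Pa.

54.66 kPa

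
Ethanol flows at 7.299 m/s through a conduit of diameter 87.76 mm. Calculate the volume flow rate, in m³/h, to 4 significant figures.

Q = 158.9 m³/h

Q = A·v = 0.006049 m² × 7.299 m/s = 0.04415 m³/s.
Converting: 0.04415 m³/s × 3600 = 158.9 m³/h.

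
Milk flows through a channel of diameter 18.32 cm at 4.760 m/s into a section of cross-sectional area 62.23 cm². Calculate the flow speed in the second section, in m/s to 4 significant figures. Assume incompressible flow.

The volume flow rate is constant, so v₂ = (A₁/A₂)v₁ = (263.6/62.23)·4.760 = 20.16 m/s.

v₂ = 20.16 m/s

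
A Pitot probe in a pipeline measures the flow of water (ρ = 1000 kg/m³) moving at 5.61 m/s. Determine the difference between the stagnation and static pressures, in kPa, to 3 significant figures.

The dynamic pressure equals the rise in static pressure at the stagnation point: ΔP = ½ρv².
ΔP = ½·1000·5.61² = 15700 Pa.

ΔP ≈ 15.7 kPa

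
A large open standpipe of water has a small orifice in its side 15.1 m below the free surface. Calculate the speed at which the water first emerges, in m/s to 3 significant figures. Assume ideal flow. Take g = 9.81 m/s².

v ≈ 17.2 m/s

Bernoulli from surface to hole (P equal, v_surface ≈ 0): v = √(2gh) = √(2×9.81×15.1) = 17.2 m/s.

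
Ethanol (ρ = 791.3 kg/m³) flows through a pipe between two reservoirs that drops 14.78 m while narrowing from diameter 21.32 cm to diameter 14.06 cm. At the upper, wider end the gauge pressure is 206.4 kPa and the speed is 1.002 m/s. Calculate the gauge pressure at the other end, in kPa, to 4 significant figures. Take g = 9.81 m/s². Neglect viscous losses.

Continuity gives A₁v₁ = A₂v₂, so v₂ = (357.0 cm²)/(155.3 cm²) × 1.002 m/s = 2.304 m/s.
Applying Bernoulli between the two ends and solving for P₂: P₂ = P₁ + ½ρ(v₁² − v₂²) − ρgΔh.
P₂ = 206400 + ½·791.3·(1.002² − 2.304²) − 791.3·9.81·(−14.78) = 206400 + (-1703) − (-114700) = 319400 Pa.

319.4 kPa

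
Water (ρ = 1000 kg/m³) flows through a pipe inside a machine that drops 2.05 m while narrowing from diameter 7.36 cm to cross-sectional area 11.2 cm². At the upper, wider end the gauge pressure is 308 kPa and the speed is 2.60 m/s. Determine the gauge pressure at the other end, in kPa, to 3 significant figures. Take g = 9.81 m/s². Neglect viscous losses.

The volume flow rate is constant, so v₂ = (A₁/A₂)v₁ = (42.5/11.2)·2.60 = 9.88 m/s.
Applying Bernoulli between the two ends and solving for P₂: P₂ = P₁ + ½ρ(v₁² − v₂²) − ρgΔh.
P₂ = 308000 + ½·1000·(2.60² − 9.88²) − 1000·9.81·(−2.05) = 308000 + (-45400) − (-20100) = 283000 Pa.

P₂ ≈ 283 kPa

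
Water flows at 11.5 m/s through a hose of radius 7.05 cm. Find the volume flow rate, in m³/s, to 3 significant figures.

Q ≈ 0.180 m³/s

Q = A·v = 0.0156 m² × 11.5 m/s = 0.180 m³/s.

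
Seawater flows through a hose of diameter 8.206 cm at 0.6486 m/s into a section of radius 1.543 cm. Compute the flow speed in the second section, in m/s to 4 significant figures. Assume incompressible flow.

Continuity gives A₁v₁ = A₂v₂, so v₂ = (52.89 cm²)/(7.480 cm²) × 0.6486 m/s = 4.586 m/s.

v₂ ≈ 4.586 m/s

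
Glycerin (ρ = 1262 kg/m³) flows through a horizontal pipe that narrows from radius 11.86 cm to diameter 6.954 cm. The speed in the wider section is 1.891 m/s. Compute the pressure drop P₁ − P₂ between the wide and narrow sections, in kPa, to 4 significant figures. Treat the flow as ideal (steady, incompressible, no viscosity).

Continuity gives A₁v₁ = A₂v₂, so v₂ = (441.9 cm²)/(37.98 cm²) × 1.891 m/s = 22.00 m/s.
The pipe is horizontal, so Bernoulli reduces to P₁ + ½ρv₁² = P₂ + ½ρv₂².
P₁ − P₂ = ½·1262·(22.00² − 1.891²) = ½·1262·480.5 = 303200 Pa.

ΔP ≈ 303.2 kPa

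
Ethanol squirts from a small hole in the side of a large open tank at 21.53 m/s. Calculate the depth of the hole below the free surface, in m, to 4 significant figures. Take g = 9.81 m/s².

Inverting v = √(2gh) gives h = v² / 2g.
h = 21.53²/(2·9.81) = 463.5/19.62 = 23.63 m.

h = 23.63 m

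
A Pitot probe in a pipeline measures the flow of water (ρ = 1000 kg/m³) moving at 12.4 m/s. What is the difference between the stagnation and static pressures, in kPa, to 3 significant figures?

At the stagnation point the flow is brought to rest, so Bernoulli gives P_stag − P_static = ½ρv².
ΔP = ½·1000·12.4² = 76900 Pa.

ΔP ≈ 76.9 kPa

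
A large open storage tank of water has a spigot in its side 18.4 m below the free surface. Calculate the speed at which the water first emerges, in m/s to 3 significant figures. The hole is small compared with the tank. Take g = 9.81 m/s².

v = 19.0 m/s

With the surface at rest and both surface and jet at atmospheric pressure, Bernoulli gives ρg h = ½ρv², so v = √(2gh) = √(2·9.81·18.4) = 19.0 m/s.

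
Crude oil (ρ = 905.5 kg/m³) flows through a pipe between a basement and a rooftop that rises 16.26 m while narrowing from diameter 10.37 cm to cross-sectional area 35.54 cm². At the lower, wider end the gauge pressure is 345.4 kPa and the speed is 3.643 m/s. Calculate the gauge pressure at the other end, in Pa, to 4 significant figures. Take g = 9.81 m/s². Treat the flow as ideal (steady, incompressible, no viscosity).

Continuity gives A₁v₁ = A₂v₂, so v₂ = (84.46 cm²)/(35.54 cm²) × 3.643 m/s = 8.657 m/s.
Applying Bernoulli between the two ends and solving for P₂: P₂ = P₁ + ½ρ(v₁² − v₂²) − ρgΔh.
P₂ = 345400 + ½·905.5·(3.643² − 8.657²) − 905.5·9.81·(+16.26) = 345400 + (-27930) − (144400) = 173000 Pa.

P₂ ≈ 173000 Pa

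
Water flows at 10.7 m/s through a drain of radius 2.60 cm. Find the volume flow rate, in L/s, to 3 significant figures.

Q = 22.7 L/s

Q = A·v = 0.00212 m² × 10.7 m/s = 0.0227 m³/s.
Converting: 0.0227 m³/s × 1000 = 22.7 L/s.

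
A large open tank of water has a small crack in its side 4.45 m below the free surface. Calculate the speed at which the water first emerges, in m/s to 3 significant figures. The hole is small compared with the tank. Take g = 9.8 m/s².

The surface is effectively still and both ends are open, so ½v² = gh and v = √(2·9.8·4.45) = 9.34 m/s.

v ≈ 9.34 m/s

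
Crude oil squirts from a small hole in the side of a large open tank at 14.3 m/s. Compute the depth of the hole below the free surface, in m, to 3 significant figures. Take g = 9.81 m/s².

h ≈ 10.4 m

For a small hole in a large open tank, ½v² = gh, giving h = v²/(2g).
h = 14.3²/(2·9.81) = 204/19.62 = 10.4 m.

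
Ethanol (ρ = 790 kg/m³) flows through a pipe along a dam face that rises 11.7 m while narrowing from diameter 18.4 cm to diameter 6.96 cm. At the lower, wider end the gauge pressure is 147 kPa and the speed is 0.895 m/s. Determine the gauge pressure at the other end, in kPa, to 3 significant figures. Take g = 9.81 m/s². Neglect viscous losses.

P₂ ≈ 41.2 kPa

Continuity gives A₁v₁ = A₂v₂, so v₂ = (266 cm²)/(38.0 cm²) × 0.895 m/s = 6.26 m/s.
Applying Bernoulli between the two ends and solving for P₂: P₂ = P₁ + ½ρ(v₁² − v₂²) − ρgΔh.
P₂ = 147000 + ½·790·(0.895² − 6.26²) − 790·9.81·(+11.7) = 147000 + (-15100) − (90700) = 41200 Pa.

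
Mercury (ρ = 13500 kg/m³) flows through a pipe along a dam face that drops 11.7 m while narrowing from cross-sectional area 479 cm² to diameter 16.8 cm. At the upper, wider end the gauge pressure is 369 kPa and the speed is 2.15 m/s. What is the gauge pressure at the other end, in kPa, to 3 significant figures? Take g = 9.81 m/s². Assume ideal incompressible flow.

The volume flow rate is constant, so v₂ = (A₁/A₂)v₁ = (479/222)·2.15 = 4.65 m/s.
Applying Bernoulli between the two ends and solving for P₂: P₂ = P₁ + ½ρ(v₁² − v₂²) − ρgΔh.
P₂ = 369000 + ½·13500·(2.15² − 4.65²) − 13500·9.81·(−11.7) = 369000 + (-114000) − (-1550000) = 1800000 Pa.

P₂ ≈ 1800 kPa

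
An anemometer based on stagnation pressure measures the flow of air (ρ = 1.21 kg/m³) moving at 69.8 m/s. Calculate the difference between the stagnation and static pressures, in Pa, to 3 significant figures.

ΔP = 2950 Pa

The dynamic pressure equals the rise in static pressure at the stagnation point: ΔP = ½ρv².
ΔP = ½·1.21·69.8² = 2950 Pa.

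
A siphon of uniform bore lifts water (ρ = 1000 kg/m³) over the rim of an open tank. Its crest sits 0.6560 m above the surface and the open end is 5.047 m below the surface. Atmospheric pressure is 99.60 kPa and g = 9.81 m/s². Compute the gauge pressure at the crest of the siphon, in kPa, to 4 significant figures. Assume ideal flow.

P_gauge = -55.95 kPa

Bernoulli surface→outlet gives ½v² = g·h_out, so v = √(2·9.81·5.047) = 9.951 m/s.
With constant cross-section the crest speed equals v; applying Bernoulli from the surface up to the crest, P_top = P_atm − ½ρv² − ρg·h_top.
P_top = 99600 − ½·1000·9.951² − 1000·9.81·0.6560 = 43650 Pa. So P_gauge = P_top − P_atm = -55950 Pa.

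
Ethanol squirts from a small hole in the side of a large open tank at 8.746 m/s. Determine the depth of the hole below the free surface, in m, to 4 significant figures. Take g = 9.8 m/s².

h = 3.903 m

Inverting v = √(2gh) gives h = v² / 2g.
h = 8.746²/(2·9.8) = 76.49/19.60 = 3.903 m.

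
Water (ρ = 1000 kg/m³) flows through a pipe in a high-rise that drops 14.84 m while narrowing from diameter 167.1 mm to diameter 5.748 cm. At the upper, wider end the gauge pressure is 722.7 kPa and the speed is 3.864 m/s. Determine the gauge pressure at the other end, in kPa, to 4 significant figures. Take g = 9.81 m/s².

P₂ ≈ 342.6 kPa

Mass conservation (A₁v₁ = A₂v₂) gives v₂ = 3.864 × 219.3/25.95 = 32.66 m/s.
Bernoulli: P₁ + ½ρv₁² + ρg h₁ = P₂ + ½ρv₂² + ρg h₂, so P₂ = P₁ + ½ρ(v₁² − v₂²) − ρg(h₂ − h₁).
P₂ = 722700 + ½·1000·(3.864² − 32.66²) − 1000·9.81·(−14.84) = 722700 + (-525700) − (-145600) = 342600 Pa.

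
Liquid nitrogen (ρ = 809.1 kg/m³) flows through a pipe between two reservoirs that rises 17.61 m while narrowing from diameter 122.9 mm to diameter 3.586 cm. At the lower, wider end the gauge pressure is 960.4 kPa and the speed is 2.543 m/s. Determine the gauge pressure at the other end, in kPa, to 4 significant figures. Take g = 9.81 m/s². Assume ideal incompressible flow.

P₂ = 462.3 kPa

Continuity gives A₁v₁ = A₂v₂, so v₂ = (118.6 cm²)/(10.10 cm²) × 2.543 m/s = 29.87 m/s.
Applying Bernoulli between the two ends and solving for P₂: P₂ = P₁ + ½ρ(v₁² − v₂²) − ρgΔh.
P₂ = 960400 + ½·809.1·(2.543² − 29.87²) − 809.1·9.81·(+17.61) = 960400 + (-358300) − (139800) = 462300 Pa.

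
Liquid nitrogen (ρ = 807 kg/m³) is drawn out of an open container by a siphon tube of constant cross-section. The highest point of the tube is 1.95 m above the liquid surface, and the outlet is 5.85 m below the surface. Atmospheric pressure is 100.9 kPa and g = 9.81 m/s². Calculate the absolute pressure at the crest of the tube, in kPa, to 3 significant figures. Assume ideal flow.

The outlet speed comes from Torricelli: v = √(2g·5.85) = 10.7 m/s.
Continuity keeps v the same throughout the tube; from surface to crest, P_atm + 0 = P_top + ½ρv² + ρg·h_top.
P_top = 100900 − ½·807·10.7² − 807·9.81·1.95 = 39100 Pa.

P_top = 39.1 kPa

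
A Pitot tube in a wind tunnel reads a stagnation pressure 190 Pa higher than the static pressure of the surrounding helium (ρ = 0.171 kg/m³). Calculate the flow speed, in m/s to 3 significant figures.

47.1 m/s

At the stagnation point the flow is brought to rest, so Bernoulli gives P_stag − P_static = ½ρv².
v = √(2ΔP/ρ) = √(2·190/0.171) = 47.1 m/s.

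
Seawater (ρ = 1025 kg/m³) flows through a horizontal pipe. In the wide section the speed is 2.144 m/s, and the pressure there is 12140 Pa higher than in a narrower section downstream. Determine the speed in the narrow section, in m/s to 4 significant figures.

Along the level pipe P + ½ρv² is conserved, hence v₂² = v₁² + 2(P₁ − P₂)/ρ.
v₂ = √(2.144² + 2·12140/1025) = √(4.597 + 23.69) = 5.318 m/s.

5.318 m/s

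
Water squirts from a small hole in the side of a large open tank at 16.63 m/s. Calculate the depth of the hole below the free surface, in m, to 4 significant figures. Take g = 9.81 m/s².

Torricelli: v = √(2gh), so h = v²/(2g).
h = 16.63²/(2·9.81) = 276.6/19.62 = 14.10 m.

h ≈ 14.10 m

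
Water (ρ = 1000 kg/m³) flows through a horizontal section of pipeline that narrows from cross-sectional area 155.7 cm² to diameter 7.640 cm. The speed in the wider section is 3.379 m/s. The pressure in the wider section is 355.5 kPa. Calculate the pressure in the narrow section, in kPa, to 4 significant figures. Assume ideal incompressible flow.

Mass conservation (A₁v₁ = A₂v₂) gives v₂ = 3.379 × 155.7/45.84 = 11.48 m/s.
Along the horizontal streamline, P + ½ρv² is constant.
P₂ = P₁ − ½ρ(v₂² − v₁²) = 355500 − ½·1000·(11.48² − 3.379²) = 355500 − 60140 = 295400 Pa.

295.4 kPa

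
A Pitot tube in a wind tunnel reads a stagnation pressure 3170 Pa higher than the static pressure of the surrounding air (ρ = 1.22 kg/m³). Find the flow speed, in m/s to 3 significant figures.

v ≈ 72.1 m/s

At the stagnation point the flow is brought to rest, so Bernoulli gives P_stag − P_static = ½ρv².
v = √(2ΔP/ρ) = √(2·3170/1.22) = 72.1 m/s.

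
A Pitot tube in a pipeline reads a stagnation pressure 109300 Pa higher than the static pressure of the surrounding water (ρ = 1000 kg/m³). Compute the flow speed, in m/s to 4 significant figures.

14.79 m/s

At the stagnation point the flow is brought to rest, so Bernoulli gives P_stag − P_static = ½ρv².
v = √(2ΔP/ρ) = √(2·109300/1000) = 14.79 m/s.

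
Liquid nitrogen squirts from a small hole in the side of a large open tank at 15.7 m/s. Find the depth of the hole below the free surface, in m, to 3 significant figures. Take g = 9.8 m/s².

Inverting v = √(2gh) gives h = v² / 2g.
h = 15.7²/(2·9.8) = 246/19.60 = 12.6 m.

h ≈ 12.6 m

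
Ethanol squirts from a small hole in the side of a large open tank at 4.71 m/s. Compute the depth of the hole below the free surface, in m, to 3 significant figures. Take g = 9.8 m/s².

1.13 m

Inverting v = √(2gh) gives h = v² / 2g.
h = 4.71²/(2·9.8) = 22.2/19.60 = 1.13 m.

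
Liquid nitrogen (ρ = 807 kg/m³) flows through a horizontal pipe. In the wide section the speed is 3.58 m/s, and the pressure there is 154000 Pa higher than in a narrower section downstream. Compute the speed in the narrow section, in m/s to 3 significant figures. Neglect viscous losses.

Horizontal Bernoulli: P₁ + ½ρv₁² = P₂ + ½ρv₂², so v₂² = v₁² + 2(P₁ − P₂)/ρ.
v₂ = √(3.58² + 2·154000/807) = √(12.8 + 382) = 19.9 m/s.

19.9 m/s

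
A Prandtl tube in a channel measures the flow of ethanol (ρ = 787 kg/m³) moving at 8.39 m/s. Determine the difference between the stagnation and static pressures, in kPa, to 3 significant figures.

ΔP ≈ 27.7 kPa

At the stagnation point the flow is brought to rest, so Bernoulli gives P_stag − P_static = ½ρv².
ΔP = ½·787·8.39² = 27700 Pa.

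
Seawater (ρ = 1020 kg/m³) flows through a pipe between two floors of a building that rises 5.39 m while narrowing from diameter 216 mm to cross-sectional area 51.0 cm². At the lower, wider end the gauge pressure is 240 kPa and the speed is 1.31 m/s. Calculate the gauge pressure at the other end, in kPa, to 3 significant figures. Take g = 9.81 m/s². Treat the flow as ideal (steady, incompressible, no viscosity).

Mass conservation (A₁v₁ = A₂v₂) gives v₂ = 1.31 × 366/51.0 = 9.41 m/s.
Energy conservation along the streamline gives P₂ = P₁ − ½ρ(v₂² − v₁²) − ρg(h₂ − h₁).
P₂ = 240000 + ½·1020·(1.31² − 9.41²) − 1020·9.81·(+5.39) = 240000 + (-44300) − (53900) = 142000 Pa.

142 kPa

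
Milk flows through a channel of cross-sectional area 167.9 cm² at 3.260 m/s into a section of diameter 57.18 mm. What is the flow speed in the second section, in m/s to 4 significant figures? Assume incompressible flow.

21.32 m/s

The volume flow rate is constant, so v₂ = (A₁/A₂)v₁ = (167.9/25.68)·3.260 = 21.32 m/s.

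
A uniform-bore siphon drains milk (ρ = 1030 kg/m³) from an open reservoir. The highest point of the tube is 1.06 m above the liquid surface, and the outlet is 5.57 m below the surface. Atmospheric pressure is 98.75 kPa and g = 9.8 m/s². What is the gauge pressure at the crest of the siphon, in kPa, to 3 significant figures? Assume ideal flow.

The outlet speed comes from Torricelli: v = √(2g·5.57) = 10.4 m/s.
With constant cross-section the crest speed equals v; applying Bernoulli from the surface up to the crest, P_top = P_atm − ½ρv² − ρg·h_top.
P_top = 98750 − ½·1030·10.4² − 1030·9.8·1.06 = 31800 Pa. So P_gauge = P_top − P_atm = -66900 Pa.

P_gauge ≈ -66.9 kPa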